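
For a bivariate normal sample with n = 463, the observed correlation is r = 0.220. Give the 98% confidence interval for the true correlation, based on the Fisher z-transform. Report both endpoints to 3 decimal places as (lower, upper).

(0.115, 0.320)

Fisher z: z_r = atanh(r) = ½·ln((1+0.220)/(1−0.220)) = 0.223656
SE(z) = 1/√(n−3) = 1/√460 = 0.046625
98% ⇒ z* = 2.326; margin = 2.326·0.046625 = 0.108450
CI on z-scale: (0.115206, 0.332106)
Back-transform: tanh(0.115206) = 0.114699, tanh(0.332106) = 0.320412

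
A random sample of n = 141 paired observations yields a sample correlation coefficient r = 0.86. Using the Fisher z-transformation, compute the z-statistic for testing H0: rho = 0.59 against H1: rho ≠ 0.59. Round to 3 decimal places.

7.233

Fisher z: atanh(0.86) = 1.293345, atanh(0.59) = 0.677666
z = (z_r − z_0)·√(n−3) = (1.293345 − 0.677666)·√138 = 0.615679 · 11.747340 = 7.233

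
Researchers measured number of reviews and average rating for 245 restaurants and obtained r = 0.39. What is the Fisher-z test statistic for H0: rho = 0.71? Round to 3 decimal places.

Fisher z: atanh(0.39) = 0.411800, atanh(0.71) = 0.887184
z = (z_r − z_0)·√(n−3) = (0.411800 − 0.887184)·√242 = -0.475384 · 15.556349 = -7.395

-7.395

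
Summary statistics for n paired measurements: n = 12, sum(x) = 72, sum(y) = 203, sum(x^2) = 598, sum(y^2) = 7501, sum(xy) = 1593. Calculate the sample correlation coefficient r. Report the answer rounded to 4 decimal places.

0.4564

Numerator: nΣxy − (Σx)(Σy) = 12·1593 − (72)(203) = 4500
Denominator: √[(nΣx²−(Σx)²)(nΣy²−(Σy)²)]
  nΣx²−(Σx)² = 12·598 − 5184 = 1992;  nΣy²−(Σy)² = 12·7501 − 41209 = 48803
  √(1992·48803) = √97215576 = 9859.7959
r = 4500 / 9859.7959 = 0.4564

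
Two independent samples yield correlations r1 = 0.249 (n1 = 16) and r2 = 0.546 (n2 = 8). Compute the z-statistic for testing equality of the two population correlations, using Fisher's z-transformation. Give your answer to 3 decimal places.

-0.681

Fisher z-transforms: z1 = atanh(0.249) = 0.254346, z2 = atanh(0.546) = 0.612665; difference d = -0.358319
Var(d) = 1/13 + 1/5 = 0.0769231 + 0.2000000 = 0.2769231
z = d/√Var(d) = -0.358319 / √0.2769231 = -0.358319 / 0.526235 = -0.681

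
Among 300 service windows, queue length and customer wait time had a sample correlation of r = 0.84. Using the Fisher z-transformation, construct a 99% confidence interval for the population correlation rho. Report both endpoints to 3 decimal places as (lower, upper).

z_r = atanh(0.84) = 1.221174;  SE = 1/√(n−3) = 1/√297 = 0.058026
z-limits: 1.221174 ± 2.576·0.058026 = 1.221174 ± 0.149475 = [1.071699, 1.370649]
ρ-limits: (tanh 1.071699, tanh 1.370649) = (0.790, 0.879)

(0.790, 0.879)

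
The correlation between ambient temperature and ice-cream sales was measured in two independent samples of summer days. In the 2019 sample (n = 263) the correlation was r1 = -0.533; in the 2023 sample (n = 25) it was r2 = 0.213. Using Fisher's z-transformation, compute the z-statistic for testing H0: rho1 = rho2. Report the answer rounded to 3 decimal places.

-3.651

Fisher z-transforms: z1 = atanh(-0.533) = -0.594326, z2 = atanh(0.213) = 0.216312; difference d = -0.810638
Var(d) = 1/260 + 1/22 = 0.0038462 + 0.0454545 = 0.0493007
z = d/√Var(d) = -0.810638 / √0.0493007 = -0.810638 / 0.222038 = -3.651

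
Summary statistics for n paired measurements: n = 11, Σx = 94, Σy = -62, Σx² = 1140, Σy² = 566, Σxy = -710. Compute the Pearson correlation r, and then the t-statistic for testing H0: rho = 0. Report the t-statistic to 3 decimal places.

Numerator: nΣxy − (Σx)(Σy) = 11·(-710) − (94)(-62) = -1982
Denominator: √[(nΣx²−(Σx)²)(nΣy²−(Σy)²)]
  nΣx²−(Σx)² = 11·1140 − 8836 = 3704;  nΣy²−(Σy)² = 11·566 − 3844 = 2382
  √(3704·2382) = √8822928 = 2970.3414
r = -1982 / 2970.3414 = -0.6673
t = r·√(n−2)/√(1−r²) = -0.6673·√9 / √(1−0.445289) = -2.001900 / 0.744789 = -2.688

-2.688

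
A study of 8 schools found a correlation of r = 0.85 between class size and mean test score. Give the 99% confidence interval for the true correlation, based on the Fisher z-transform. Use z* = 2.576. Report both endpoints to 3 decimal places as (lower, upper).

(0.104, 0.984)

Fisher z: z_r = atanh(r) = ½·ln((1+0.85)/(1−0.85)) = 1.256153
SE(z) = 1/√(n−3) = 1/√5 = 0.447214
99% ⇒ z* = 2.576; margin = 2.576·0.447214 = 1.152023
CI on z-scale: (0.104130, 2.408176)
Back-transform: tanh(0.104130) = 0.103755, tanh(2.408176) = 0.983938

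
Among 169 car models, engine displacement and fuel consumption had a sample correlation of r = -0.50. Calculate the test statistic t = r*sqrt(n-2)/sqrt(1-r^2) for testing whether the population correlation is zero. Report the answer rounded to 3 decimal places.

t = r·√(n−2) / √(1−r²) with r = -0.50, n = 169
  = -0.50·√167 / √(1 − 0.2500)
  = -0.50·12.922848 / 0.866025
  = -6.461424 / 0.866025 = -7.461

-7.461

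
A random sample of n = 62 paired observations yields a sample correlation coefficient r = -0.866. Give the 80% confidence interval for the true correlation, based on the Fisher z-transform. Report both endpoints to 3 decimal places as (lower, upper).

(-0.902, -0.818)

z_r = atanh(-0.866) = -1.316856;  SE = 1/√(n−3) = 1/√59 = 0.130189
z-limits: -1.316856 ± 1.282·0.130189 = -1.316856 ± 0.166902 = [-1.483758, -1.149954]
ρ-limits: (tanh -1.483758, tanh -1.149954) = (-0.902, -0.818)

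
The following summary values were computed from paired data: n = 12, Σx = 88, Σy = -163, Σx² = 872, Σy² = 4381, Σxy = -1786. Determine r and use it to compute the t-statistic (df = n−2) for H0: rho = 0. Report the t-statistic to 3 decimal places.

Numerator: nΣxy − (Σx)(Σy) = 12·(-1786) − (88)(-163) = -7088
Denominator: √[(nΣx²−(Σx)²)(nΣy²−(Σy)²)]
  nΣx²−(Σx)² = 12·872 − 7744 = 2720;  nΣy²−(Σy)² = 12·4381 − 26569 = 26003
  √(2720·26003) = √70728160 = 8410.0036
r = -7088 / 8410.0036 = -0.8428
t = r·√(n−2)/√(1−r²) = -0.8428·√10 / √(1−0.710312) = -2.665168 / 0.538227 = -4.952

-4.952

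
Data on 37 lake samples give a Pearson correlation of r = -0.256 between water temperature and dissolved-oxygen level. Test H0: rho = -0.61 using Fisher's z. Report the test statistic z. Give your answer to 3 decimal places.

z_r = atanh(-0.256) = -0.261823,  z_0 = atanh(-0.61) = -0.708921
SE = 1/√(n−3) = 1/√34 = 0.171499
z = (z_r − z_0)/SE = (-0.261823 − (-0.708921)) / 0.171499 = 0.447098 / 0.171499 = 2.607

2.607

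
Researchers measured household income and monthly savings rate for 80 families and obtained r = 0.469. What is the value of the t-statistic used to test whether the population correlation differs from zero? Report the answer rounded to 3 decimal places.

4.690

t = r·√(n−2) / √(1−r²) with r = 0.469, n = 80
  = 0.469·√78 / √(1 − 0.219961)
  = 0.469·8.831761 / 0.883198
  = 4.142096 / 0.883198 = 4.690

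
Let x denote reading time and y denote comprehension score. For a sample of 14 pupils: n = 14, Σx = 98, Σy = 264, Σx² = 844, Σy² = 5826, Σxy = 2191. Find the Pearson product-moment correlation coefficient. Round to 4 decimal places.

Numerator: nΣxy − (Σx)(Σy) = 14·2191 − (98)(264) = 4802
Denominator: √[(nΣx²−(Σx)²)(nΣy²−(Σy)²)]
  nΣx²−(Σx)² = 14·844 − 9604 = 2212;  nΣy²−(Σy)² = 14·5826 − 69696 = 11868
  √(2212·11868) = √26252016 = 5123.6721
r = 4802 / 5123.6721 = 0.9372

0.9372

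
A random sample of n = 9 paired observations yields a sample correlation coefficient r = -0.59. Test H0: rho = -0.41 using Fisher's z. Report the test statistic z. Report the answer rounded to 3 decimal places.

-0.593

z_r = atanh(-0.59) = -0.677666,  z_0 = atanh(-0.41) = -0.435611
SE = 1/√(n−3) = 1/√6 = 0.408248
z = (z_r − z_0)/SE = (-0.677666 − (-0.435611)) / 0.408248 = -0.242055 / 0.408248 = -0.593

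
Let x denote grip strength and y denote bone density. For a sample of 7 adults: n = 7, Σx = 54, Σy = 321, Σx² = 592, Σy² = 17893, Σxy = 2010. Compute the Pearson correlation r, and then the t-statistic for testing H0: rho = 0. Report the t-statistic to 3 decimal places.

S_xy = nΣxy − ΣxΣy = 7·2010 − 54·321 = 14070 − 17334 = -3264
S_xx = nΣx² − (Σx)² = 7·592 − 54² = 4144 − 2916 = 1228
S_yy = nΣy² − (Σy)² = 7·17893 − 321² = 125251 − 103041 = 22210
r = S_xy / √(S_xx·S_yy) = -3264 / √(1228·22210) = -3264 / √27273880 = -3264 / 5222.4400 = -0.6250
t = r·√(n−2)/√(1−r²) = -0.6250·√5 / √(1−0.390625) = -1.397542 / 0.780625 = -1.790

-1.790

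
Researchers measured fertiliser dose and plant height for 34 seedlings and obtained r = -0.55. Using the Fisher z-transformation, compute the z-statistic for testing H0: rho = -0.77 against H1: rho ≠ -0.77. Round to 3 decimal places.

Fisher z: atanh(-0.55) = -0.618381, atanh(-0.77) = -1.020328
z = (z_r − z_0)·√(n−3) = (-0.618381 − (-1.020328))·√31 = 0.401947 · 5.567764 = 2.238

2.238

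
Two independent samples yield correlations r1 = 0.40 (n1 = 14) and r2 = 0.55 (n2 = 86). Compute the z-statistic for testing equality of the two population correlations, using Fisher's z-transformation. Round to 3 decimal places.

-0.607

Fisher z-transforms: z1 = atanh(0.40) = 0.423649, z2 = atanh(0.55) = 0.618381; difference d = -0.194732
Var(d) = 1/11 + 1/83 = 0.0909091 + 0.0120482 = 0.1029573
z = d/√Var(d) = -0.194732 / √0.1029573 = -0.194732 / 0.320870 = -0.607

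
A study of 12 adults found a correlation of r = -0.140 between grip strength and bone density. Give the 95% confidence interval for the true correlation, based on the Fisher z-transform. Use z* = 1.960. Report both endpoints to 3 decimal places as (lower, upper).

(-0.661, 0.472)

Fisher z: z_r = atanh(r) = ½·ln((1+(-0.140))/(1−(-0.140))) = -0.140926
SE(z) = 1/√(n−3) = 1/√9 = 0.333333
95% ⇒ z* = 1.960; margin = 1.960·0.333333 = 0.653333
CI on z-scale: (-0.794259, 0.512407)
Back-transform: tanh(-0.794259) = -0.660815, tanh(0.512407) = 0.471818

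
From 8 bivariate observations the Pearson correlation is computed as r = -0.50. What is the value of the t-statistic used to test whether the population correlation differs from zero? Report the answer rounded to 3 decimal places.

t = r·√(n−2) / √(1−r²) with r = -0.50, n = 8
  = -0.50·√6 / √(1 − 0.2500)
  = -0.50·2.449490 / 0.866025
  = -1.224745 / 0.866025 = -1.414

-1.414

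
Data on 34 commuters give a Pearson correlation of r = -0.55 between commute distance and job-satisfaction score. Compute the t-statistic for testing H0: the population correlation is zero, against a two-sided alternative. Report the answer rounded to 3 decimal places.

1 − r² = 1 − 0.3025 = 0.6975;  √(1−r²) = 0.835165
√(n−2) = √32 = 5.656854
t = r·√(n−2)/√(1−r²) = -0.55 · 5.656854 / 0.835165 = -3.725

-3.725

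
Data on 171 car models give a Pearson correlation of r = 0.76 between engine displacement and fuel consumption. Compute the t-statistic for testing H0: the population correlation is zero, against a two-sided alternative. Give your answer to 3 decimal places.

15.202

1 − r² = 1 − 0.5776 = 0.4224;  √(1−r²) = 0.649923
√(n−2) = √169 = 13.000000
t = r·√(n−2)/√(1−r²) = 0.76 · 13.000000 / 0.649923 = 15.202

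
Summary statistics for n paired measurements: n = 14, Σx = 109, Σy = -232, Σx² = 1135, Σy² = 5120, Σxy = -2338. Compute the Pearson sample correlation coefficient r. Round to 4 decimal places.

S_xy = nΣxy − ΣxΣy = 14·(-2338) − 109·(-232) = -32732 − (-25288) = -7444
S_xx = nΣx² − (Σx)² = 14·1135 − 109² = 15890 − 11881 = 4009
S_yy = nΣy² − (Σy)² = 14·5120 − (-232)² = 71680 − 53824 = 17856
r = S_xy / √(S_xx·S_yy) = -7444 / √(4009·17856) = -7444 / √71584704 = -7444 / 8460.7744 = -0.8798

-0.8798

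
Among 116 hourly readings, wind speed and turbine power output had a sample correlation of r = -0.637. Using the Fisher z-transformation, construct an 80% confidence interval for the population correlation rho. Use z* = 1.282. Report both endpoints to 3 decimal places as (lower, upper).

z_r = atanh(-0.637) = -0.753109;  SE = 1/√(n−3) = 1/√113 = 0.094072
z-limits: -0.753109 ± 1.282·0.094072 = -0.753109 ± 0.120600 = [-0.873709, -0.632509]
ρ-limits: (tanh -0.873709, tanh -0.632509) = (-0.703, -0.560)

(-0.703, -0.560)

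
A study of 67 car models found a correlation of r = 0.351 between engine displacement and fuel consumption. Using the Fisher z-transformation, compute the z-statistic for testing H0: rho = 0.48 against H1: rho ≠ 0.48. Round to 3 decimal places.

-1.251

Fisher z: atanh(0.351) = 0.366584, atanh(0.48) = 0.522984
z = (z_r − z_0)·√(n−3) = (0.366584 − 0.522984)·√64 = -0.156400 · 8.000000 = -1.251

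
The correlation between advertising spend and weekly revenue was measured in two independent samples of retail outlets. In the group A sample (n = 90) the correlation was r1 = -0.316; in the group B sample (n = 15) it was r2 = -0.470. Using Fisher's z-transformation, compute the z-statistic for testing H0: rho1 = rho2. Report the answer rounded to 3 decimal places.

Fisher z-transforms: z1 = atanh(-0.316) = -0.327197, z2 = atanh(-0.470) = -0.510070; difference d = 0.182873
Var(d) = 1/87 + 1/12 = 0.0114943 + 0.0833333 = 0.0948276
z = d/√Var(d) = 0.182873 / √0.0948276 = 0.182873 / 0.307941 = 0.594

0.594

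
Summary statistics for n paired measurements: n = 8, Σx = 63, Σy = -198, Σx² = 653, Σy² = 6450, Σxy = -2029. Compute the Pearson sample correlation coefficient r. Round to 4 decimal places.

Numerator: nΣxy − (Σx)(Σy) = 8·(-2029) − (63)(-198) = -3758
Denominator: √[(nΣx²−(Σx)²)(nΣy²−(Σy)²)]
  nΣx²−(Σx)² = 8·653 − 3969 = 1255;  nΣy²−(Σy)² = 8·6450 − 39204 = 12396
  √(1255·12396) = √15556980 = 3944.2338
r = -3758 / 3944.2338 = -0.9528

-0.9528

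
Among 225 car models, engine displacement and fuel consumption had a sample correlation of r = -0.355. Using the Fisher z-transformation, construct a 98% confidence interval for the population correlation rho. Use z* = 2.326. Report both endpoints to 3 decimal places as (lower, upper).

(-0.483, -0.212)

z_r = atanh(-0.355) = -0.371153;  SE = 1/√(n−3) = 1/√222 = 0.067116
z-limits: -0.371153 ± 2.326·0.067116 = -0.371153 ± 0.156112 = [-0.527265, -0.215041]
ρ-limits: (tanh -0.527265, tanh -0.215041) = (-0.483, -0.212)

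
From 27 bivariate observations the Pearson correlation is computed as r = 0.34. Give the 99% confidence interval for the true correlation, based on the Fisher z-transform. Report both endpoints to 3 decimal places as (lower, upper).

(-0.170, 0.706)

z_r = atanh(0.34) = 0.354093;  SE = 1/√(n−3) = 1/√24 = 0.204124
z-limits: 0.354093 ± 2.576·0.204124 = 0.354093 ± 0.525823 = [-0.171730, 0.879916]
ρ-limits: (tanh -0.171730, tanh 0.879916) = (-0.170, 0.706)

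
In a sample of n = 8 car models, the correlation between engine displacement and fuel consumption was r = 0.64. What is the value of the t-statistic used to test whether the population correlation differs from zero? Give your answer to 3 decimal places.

2.040

1 − r² = 1 − 0.4096 = 0.5904;  √(1−r²) = 0.768375
√(n−2) = √6 = 2.449490
t = r·√(n−2)/√(1−r²) = 0.64 · 2.449490 / 0.768375 = 2.040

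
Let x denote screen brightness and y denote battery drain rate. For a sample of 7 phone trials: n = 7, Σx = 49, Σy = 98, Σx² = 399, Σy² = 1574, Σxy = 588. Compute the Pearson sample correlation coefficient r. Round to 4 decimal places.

-0.9214

Numerator: nΣxy − (Σx)(Σy) = 7·588 − (49)(98) = -686
Denominator: √[(nΣx²−(Σx)²)(nΣy²−(Σy)²)]
  nΣx²−(Σx)² = 7·399 − 2401 = 392;  nΣy²−(Σy)² = 7·1574 − 9604 = 1414
  √(392·1414) = √554288 = 744.5052
r = -686 / 744.5052 = -0.9214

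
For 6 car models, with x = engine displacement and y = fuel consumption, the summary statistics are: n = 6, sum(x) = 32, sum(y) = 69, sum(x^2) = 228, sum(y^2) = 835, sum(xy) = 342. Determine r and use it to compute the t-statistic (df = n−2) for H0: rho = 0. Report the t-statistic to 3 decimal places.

-1.260

S_xy = nΣxy − ΣxΣy = 6·342 − 32·69 = 2052 − 2208 = -156
S_xx = nΣx² − (Σx)² = 6·228 − 32² = 1368 − 1024 = 344
S_yy = nΣy² − (Σy)² = 6·835 − 69² = 5010 − 4761 = 249
r = S_xy / √(S_xx·S_yy) = -156 / √(344·249) = -156 / √85656 = -156 / 292.6705 = -0.5330
t = r·√(n−2)/√(1−r²) = -0.5330·√4 / √(1−0.284089) = -1.066000 / 0.846115 = -1.260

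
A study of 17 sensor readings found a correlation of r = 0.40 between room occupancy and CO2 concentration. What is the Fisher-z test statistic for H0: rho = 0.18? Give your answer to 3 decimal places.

Fisher z: atanh(0.40) = 0.423649, atanh(0.18) = 0.181983
z = (z_r − z_0)·√(n−3) = (0.423649 − 0.181983)·√14 = 0.241666 · 3.741657 = 0.904

0.904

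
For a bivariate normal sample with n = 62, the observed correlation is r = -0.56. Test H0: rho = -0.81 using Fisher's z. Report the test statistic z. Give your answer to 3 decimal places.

3.796

z_r = atanh(-0.56) = -0.632833,  z_0 = atanh(-0.81) = -1.127029
SE = 1/√(n−3) = 1/√59 = 0.130189
z = (z_r − z_0)/SE = (-0.632833 − (-1.127029)) / 0.130189 = 0.494196 / 0.130189 = 3.796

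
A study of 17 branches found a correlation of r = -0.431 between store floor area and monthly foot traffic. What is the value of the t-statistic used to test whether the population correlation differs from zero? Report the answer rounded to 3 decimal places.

-1.850

1 − r² = 1 − 0.185761 = 0.814239;  √(1−r²) = 0.902352
√(n−2) = √15 = 3.872983
t = r·√(n−2)/√(1−r²) = -0.431 · 3.872983 / 0.902352 = -1.850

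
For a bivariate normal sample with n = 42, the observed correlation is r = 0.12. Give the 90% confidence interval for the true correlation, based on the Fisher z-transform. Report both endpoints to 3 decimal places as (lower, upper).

(-0.142, 0.366)

z_r = atanh(0.12) = 0.120581;  SE = 1/√(n−3) = 1/√39 = 0.160128
z-limits: 0.120581 ± 1.645·0.160128 = 0.120581 ± 0.263411 = [-0.142830, 0.383992]
ρ-limits: (tanh -0.142830, tanh 0.383992) = (-0.142, 0.366)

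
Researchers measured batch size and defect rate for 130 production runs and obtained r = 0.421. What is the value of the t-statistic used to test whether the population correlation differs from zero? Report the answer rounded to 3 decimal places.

t = r·√(n−2) / √(1−r²) with r = 0.421, n = 130
  = 0.421·√128 / √(1 − 0.177241)
  = 0.421·11.313708 / 0.907061
  = 4.763071 / 0.907061 = 5.251

5.251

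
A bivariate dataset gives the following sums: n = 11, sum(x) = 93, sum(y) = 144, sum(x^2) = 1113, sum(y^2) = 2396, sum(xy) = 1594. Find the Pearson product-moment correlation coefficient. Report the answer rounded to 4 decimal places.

0.9216

Numerator: nΣxy − (Σx)(Σy) = 11·1594 − (93)(144) = 4142
Denominator: √[(nΣx²−(Σx)²)(nΣy²−(Σy)²)]
  nΣx²−(Σx)² = 11·1113 − 8649 = 3594;  nΣy²−(Σy)² = 11·2396 − 20736 = 5620
  √(3594·5620) = √20198280 = 4494.2497
r = 4142 / 4494.2497 = 0.9216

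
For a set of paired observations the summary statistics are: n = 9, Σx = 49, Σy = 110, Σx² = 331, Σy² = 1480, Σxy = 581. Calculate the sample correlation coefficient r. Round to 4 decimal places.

Numerator: nΣxy − (Σx)(Σy) = 9·581 − (49)(110) = -161
Denominator: √[(nΣx²−(Σx)²)(nΣy²−(Σy)²)]
  nΣx²−(Σx)² = 9·331 − 2401 = 578;  nΣy²−(Σy)² = 9·1480 − 12100 = 1220
  √(578·1220) = √705160 = 839.7381
r = -161 / 839.7381 = -0.1917

-0.1917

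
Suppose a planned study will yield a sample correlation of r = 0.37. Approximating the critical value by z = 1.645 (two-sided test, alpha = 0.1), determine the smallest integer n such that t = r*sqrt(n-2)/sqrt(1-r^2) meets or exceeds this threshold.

20

r√(n−2)/√(1−r²) ≥ 1.645  ⇔  n−2 ≥ (1.645)²·(1−r²)/r²
(1−r²)/r² = (1−0.1369)/0.1369 = 6.3046
n ≥ 2 + 2.706025·6.3046 = 2 + 17.0604 = 19.0604
⌈19.0604⌉ = 20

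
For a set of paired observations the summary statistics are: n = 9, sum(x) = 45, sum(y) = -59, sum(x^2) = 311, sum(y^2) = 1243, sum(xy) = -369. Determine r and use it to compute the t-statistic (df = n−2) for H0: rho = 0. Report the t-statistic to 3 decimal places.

-0.750

Numerator: nΣxy − (Σx)(Σy) = 9·(-369) − (45)(-59) = -666
Denominator: √[(nΣx²−(Σx)²)(nΣy²−(Σy)²)]
  nΣx²−(Σx)² = 9·311 − 2025 = 774;  nΣy²−(Σy)² = 9·1243 − 3481 = 7706
  √(774·7706) = √5964444 = 2442.2211
r = -666 / 2442.2211 = -0.2727
t = r·√(n−2)/√(1−r²) = -0.2727·√7 / √(1−0.074365) = -0.721496 / 0.962099 = -0.750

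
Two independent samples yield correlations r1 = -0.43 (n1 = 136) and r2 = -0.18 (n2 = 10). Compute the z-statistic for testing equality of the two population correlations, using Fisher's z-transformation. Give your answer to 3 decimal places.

Fisher z-transforms: z1 = atanh(-0.43) = -0.459897, z2 = atanh(-0.18) = -0.181983; difference d = -0.277914
Var(d) = 1/133 + 1/7 = 0.0075188 + 0.1428571 = 0.1503759
z = d/√Var(d) = -0.277914 / √0.1503759 = -0.277914 / 0.387783 = -0.717

-0.717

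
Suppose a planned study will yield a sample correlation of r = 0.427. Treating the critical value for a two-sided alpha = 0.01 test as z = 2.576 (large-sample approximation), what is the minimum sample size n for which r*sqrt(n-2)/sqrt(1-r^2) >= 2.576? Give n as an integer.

r√(n−2)/√(1−r²) ≥ 2.576  ⇔  n−2 ≥ (2.576)²·(1−r²)/r²
(1−r²)/r² = (1−0.182329)/0.182329 = 4.4846
n ≥ 2 + 6.635776·4.4846 = 2 + 29.7588 = 31.7588
⌈31.7588⌉ = 32

32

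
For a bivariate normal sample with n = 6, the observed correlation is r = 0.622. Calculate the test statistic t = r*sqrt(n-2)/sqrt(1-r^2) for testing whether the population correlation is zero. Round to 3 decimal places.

t = r·√(n−2) / √(1−r²) with r = 0.622, n = 6
  = 0.622·√4 / √(1 − 0.386884)
  = 0.622·2.000000 / 0.783017
  = 1.244000 / 0.783017 = 1.589

1.589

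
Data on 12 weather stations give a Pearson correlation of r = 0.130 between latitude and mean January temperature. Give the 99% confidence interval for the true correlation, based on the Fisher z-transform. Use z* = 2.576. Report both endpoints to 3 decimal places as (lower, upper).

z_r = atanh(0.130) = 0.130740;  SE = 1/√(n−3) = 1/√9 = 0.333333
z-limits: 0.130740 ± 2.576·0.333333 = 0.130740 ± 0.858666 = [-0.727926, 0.989406]
ρ-limits: (tanh -0.727926, tanh 0.989406) = (-0.622, 0.757)

(-0.622, 0.757)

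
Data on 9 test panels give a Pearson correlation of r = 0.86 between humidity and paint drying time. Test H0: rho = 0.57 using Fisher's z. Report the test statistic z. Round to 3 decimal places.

z_r = atanh(0.86) = 1.293345,  z_0 = atanh(0.57) = 0.647523
SE = 1/√(n−3) = 1/√6 = 0.408248
z = (z_r − z_0)/SE = (1.293345 − 0.647523) / 0.408248 = 0.645822 / 0.408248 = 1.582

1.582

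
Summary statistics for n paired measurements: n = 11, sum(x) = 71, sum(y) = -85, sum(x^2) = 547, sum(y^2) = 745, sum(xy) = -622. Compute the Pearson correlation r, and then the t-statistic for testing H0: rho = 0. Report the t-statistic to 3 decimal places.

-4.454

S_xy = nΣxy − ΣxΣy = 11·(-622) − 71·(-85) = -6842 − (-6035) = -807
S_xx = nΣx² − (Σx)² = 11·547 − 71² = 6017 − 5041 = 976
S_yy = nΣy² − (Σy)² = 11·745 − (-85)² = 8195 − 7225 = 970
r = S_xy / √(S_xx·S_yy) = -807 / √(976·970) = -807 / √946720 = -807 / 972.9954 = -0.8294
t = r·√(n−2)/√(1−r²) = -0.8294·√9 / √(1−0.687904) = -2.488200 / 0.558656 = -4.454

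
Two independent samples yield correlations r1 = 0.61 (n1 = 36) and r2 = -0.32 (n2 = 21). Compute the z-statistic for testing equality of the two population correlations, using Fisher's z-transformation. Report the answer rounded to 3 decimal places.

z1 = atanh(0.61) = 0.708921,  z2 = atanh(-0.32) = -0.331647
SE = √(1/(n1−3) + 1/(n2−3)) = √(1/33 + 1/18) = √(0.0303030 + 0.0555556) = √0.0858586 = 0.293016
z = (z1 − z2)/SE = (0.708921 − (-0.331647)) / 0.293016 = 1.040568 / 0.293016 = 3.551

3.551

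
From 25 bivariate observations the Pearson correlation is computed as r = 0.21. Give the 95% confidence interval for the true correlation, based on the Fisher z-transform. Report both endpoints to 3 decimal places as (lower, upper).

(-0.202, 0.559)

Fisher z: z_r = atanh(r) = ½·ln((1+0.21)/(1−0.21)) = 0.213171
SE(z) = 1/√(n−3) = 1/√22 = 0.213201
95% ⇒ z* = 1.960; margin = 1.960·0.213201 = 0.417874
CI on z-scale: (-0.204703, 0.631045)
Back-transform: tanh(-0.204703) = -0.201891, tanh(0.631045) = 0.558771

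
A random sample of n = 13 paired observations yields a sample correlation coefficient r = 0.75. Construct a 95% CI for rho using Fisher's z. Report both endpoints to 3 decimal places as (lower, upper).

Fisher z: z_r = atanh(r) = ½·ln((1+0.75)/(1−0.75)) = 0.972955
SE(z) = 1/√(n−3) = 1/√10 = 0.316228
95% ⇒ z* = 1.960; margin = 1.960·0.316228 = 0.619807
CI on z-scale: (0.353148, 1.592762)
Back-transform: tanh(0.353148) = 0.339164, tanh(1.592762) = 0.920572

(0.339, 0.921)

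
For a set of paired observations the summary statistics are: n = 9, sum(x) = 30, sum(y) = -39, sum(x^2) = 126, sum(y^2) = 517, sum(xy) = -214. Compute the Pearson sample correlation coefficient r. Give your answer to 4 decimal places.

S_xy = nΣxy − ΣxΣy = 9·(-214) − 30·(-39) = -1926 − (-1170) = -756
S_xx = nΣx² − (Σx)² = 9·126 − 30² = 1134 − 900 = 234
S_yy = nΣy² − (Σy)² = 9·517 − (-39)² = 4653 − 1521 = 3132
r = S_xy / √(S_xx·S_yy) = -756 / √(234·3132) = -756 / √732888 = -756 / 856.0888 = -0.8831

-0.8831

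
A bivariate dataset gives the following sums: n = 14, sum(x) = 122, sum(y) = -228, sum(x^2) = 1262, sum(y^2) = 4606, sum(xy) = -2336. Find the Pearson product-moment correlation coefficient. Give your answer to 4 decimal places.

S_xy = nΣxy − ΣxΣy = 14·(-2336) − 122·(-228) = -32704 − (-27816) = -4888
S_xx = nΣx² − (Σx)² = 14·1262 − 122² = 17668 − 14884 = 2784
S_yy = nΣy² − (Σy)² = 14·4606 − (-228)² = 64484 − 51984 = 12500
r = S_xy / √(S_xx·S_yy) = -4888 / √(2784·12500) = -4888 / √34800000 = -4888 / 5899.1525 = -0.8286

-0.8286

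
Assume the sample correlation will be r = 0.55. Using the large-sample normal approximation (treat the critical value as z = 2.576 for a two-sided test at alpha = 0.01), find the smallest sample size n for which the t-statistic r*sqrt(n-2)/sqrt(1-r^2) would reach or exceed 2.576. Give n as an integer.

Need r·√(n−2)/√(1−r²) ≥ 2.576
√(n−2) ≥ 2.576·√(1−0.3025) / 0.55 = 2.576·0.835165 / 0.55 = 3.9116
n−2 ≥ 15.3006  ⇒  n ≥ 17.3006
Smallest integer n = 18

18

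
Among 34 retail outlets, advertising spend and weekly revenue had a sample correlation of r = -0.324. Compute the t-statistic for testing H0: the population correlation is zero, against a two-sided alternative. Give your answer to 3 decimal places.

t = r·√(n−2) / √(1−r²) with r = -0.324, n = 34
  = -0.324·√32 / √(1 − 0.104976)
  = -0.324·5.656854 / 0.946057
  = -1.832821 / 0.946057 = -1.937

-1.937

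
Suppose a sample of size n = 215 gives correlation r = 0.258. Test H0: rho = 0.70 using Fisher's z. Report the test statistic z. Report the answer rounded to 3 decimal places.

z_r = atanh(0.258) = 0.263965,  z_0 = atanh(0.70) = 0.867301
SE = 1/√(n−3) = 1/√212 = 0.068680
z = (z_r − z_0)/SE = (0.263965 − 0.867301) / 0.068680 = -0.603336 / 0.068680 = -8.785

-8.785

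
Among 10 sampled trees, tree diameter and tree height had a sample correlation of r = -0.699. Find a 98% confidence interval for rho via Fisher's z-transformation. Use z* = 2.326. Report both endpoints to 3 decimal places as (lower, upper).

(-0.941, 0.014)

z_r = atanh(-0.699) = -0.865342;  SE = 1/√(n−3) = 1/√7 = 0.377964
z-limits: -0.865342 ± 2.326·0.377964 = -0.865342 ± 0.879144 = [-1.744486, 0.013802]
ρ-limits: (tanh -1.744486, tanh 0.013802) = (-0.941, 0.014)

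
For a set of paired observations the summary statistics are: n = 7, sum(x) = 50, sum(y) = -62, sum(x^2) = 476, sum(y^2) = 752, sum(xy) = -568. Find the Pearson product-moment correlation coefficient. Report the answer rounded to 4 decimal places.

-0.8059

S_xy = nΣxy − ΣxΣy = 7·(-568) − 50·(-62) = -3976 − (-3100) = -876
S_xx = nΣx² − (Σx)² = 7·476 − 50² = 3332 − 2500 = 832
S_yy = nΣy² − (Σy)² = 7·752 − (-62)² = 5264 − 3844 = 1420
r = S_xy / √(S_xx·S_yy) = -876 / √(832·1420) = -876 / √1181440 = -876 / 1086.9407 = -0.8059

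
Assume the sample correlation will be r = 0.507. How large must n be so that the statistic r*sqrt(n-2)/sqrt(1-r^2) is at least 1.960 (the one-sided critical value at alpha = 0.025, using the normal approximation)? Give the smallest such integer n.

14

r√(n−2)/√(1−r²) ≥ 1.960  ⇔  n−2 ≥ (1.960)²·(1−r²)/r²
(1−r²)/r² = (1−0.257049)/0.257049 = 2.8903
n ≥ 2 + 3.8416·2.8903 = 2 + 11.1034 = 13.1034
⌈13.1034⌉ = 14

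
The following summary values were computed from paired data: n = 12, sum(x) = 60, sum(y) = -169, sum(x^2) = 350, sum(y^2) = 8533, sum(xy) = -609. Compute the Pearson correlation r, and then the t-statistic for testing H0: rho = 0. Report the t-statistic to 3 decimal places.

Numerator: nΣxy − (Σx)(Σy) = 12·(-609) − (60)(-169) = 2832
Denominator: √[(nΣx²−(Σx)²)(nΣy²−(Σy)²)]
  nΣx²−(Σx)² = 12·350 − 3600 = 600;  nΣy²−(Σy)² = 12·8533 − 28561 = 73835
  √(600·73835) = √44301000 = 6655.8996
r = 2832 / 6655.8996 = 0.4255
t = r·√(n−2)/√(1−r²) = 0.4255·√10 / √(1−0.181050) = 1.345549 / 0.904959 = 1.487

1.487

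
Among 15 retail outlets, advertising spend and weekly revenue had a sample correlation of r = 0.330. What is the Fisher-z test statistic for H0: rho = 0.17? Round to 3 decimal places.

z_r = atanh(0.330) = 0.342828,  z_0 = atanh(0.17) = 0.171667
SE = 1/√(n−3) = 1/√12 = 0.288675
z = (z_r − z_0)/SE = (0.342828 − 0.171667) / 0.288675 = 0.171161 / 0.288675 = 0.593

0.593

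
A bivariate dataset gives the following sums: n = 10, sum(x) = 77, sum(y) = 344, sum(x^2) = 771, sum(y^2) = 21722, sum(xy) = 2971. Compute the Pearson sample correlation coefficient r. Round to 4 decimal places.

0.2428

Numerator: nΣxy − (Σx)(Σy) = 10·2971 − (77)(344) = 3222
Denominator: √[(nΣx²−(Σx)²)(nΣy²−(Σy)²)]
  nΣx²−(Σx)² = 10·771 − 5929 = 1781;  nΣy²−(Σy)² = 10·21722 − 118336 = 98884
  √(1781·98884) = √176112404 = 13270.7349
r = 3222 / 13270.7349 = 0.2428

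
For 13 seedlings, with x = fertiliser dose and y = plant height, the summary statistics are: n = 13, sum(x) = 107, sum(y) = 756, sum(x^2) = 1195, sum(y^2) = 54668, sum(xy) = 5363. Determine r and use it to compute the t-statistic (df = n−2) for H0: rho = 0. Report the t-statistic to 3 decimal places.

Numerator: nΣxy − (Σx)(Σy) = 13·5363 − (107)(756) = -11173
Denominator: √[(nΣx²−(Σx)²)(nΣy²−(Σy)²)]
  nΣx²−(Σx)² = 13·1195 − 11449 = 4086;  nΣy²−(Σy)² = 13·54668 − 571536 = 139148
  √(4086·139148) = √568558728 = 23844.4695
r = -11173 / 23844.4695 = -0.4686
t = r·√(n−2)/√(1−r²) = -0.4686·√11 / √(1−0.219586) = -1.554170 / 0.883410 = -1.759

-1.759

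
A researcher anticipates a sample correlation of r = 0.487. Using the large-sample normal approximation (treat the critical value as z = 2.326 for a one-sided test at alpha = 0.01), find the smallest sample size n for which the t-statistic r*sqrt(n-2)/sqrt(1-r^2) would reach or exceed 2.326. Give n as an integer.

20

r√(n−2)/√(1−r²) ≥ 2.326  ⇔  n−2 ≥ (2.326)²·(1−r²)/r²
(1−r²)/r² = (1−0.237169)/0.237169 = 3.2164
n ≥ 2 + 5.410276·3.2164 = 2 + 17.4016 = 19.4016
⌈19.4016⌉ = 20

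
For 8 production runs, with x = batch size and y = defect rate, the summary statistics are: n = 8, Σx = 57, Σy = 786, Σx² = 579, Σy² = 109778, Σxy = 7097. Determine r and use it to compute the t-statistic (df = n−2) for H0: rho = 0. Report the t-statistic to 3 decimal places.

1.992

S_xy = nΣxy − ΣxΣy = 8·7097 − 57·786 = 56776 − 44802 = 11974
S_xx = nΣx² − (Σx)² = 8·579 − 57² = 4632 − 3249 = 1383
S_yy = nΣy² − (Σy)² = 8·109778 − 786² = 878224 − 617796 = 260428
r = S_xy / √(S_xx·S_yy) = 11974 / √(1383·260428) = 11974 / √360171924 = 11974 / 18978.1960 = 0.6309
t = r·√(n−2)/√(1−r²) = 0.6309·√6 / √(1−0.398035) = 1.545383 / 0.775864 = 1.992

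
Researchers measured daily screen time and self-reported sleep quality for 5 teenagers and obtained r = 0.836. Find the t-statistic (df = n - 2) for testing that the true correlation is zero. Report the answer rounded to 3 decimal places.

t = r·√(n−2) / √(1−r²) with r = 0.836, n = 5
  = 0.836·√3 / √(1 − 0.698896)
  = 0.836·1.732051 / 0.548729
  = 1.447995 / 0.548729 = 2.639

2.639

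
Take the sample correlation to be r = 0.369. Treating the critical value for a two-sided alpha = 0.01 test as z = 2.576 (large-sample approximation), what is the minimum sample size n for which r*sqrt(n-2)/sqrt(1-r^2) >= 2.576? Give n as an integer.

45

Need r·√(n−2)/√(1−r²) ≥ 2.576
√(n−2) ≥ 2.576·√(1−0.136161) / 0.369 = 2.576·0.929429 / 0.369 = 6.4884
n−2 ≥ 42.0993  ⇒  n ≥ 44.0993
Smallest integer n = 45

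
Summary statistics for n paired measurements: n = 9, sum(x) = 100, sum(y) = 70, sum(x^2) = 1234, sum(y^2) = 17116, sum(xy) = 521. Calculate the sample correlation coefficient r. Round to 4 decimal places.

-0.1799

Numerator: nΣxy − (Σx)(Σy) = 9·521 − (100)(70) = -2311
Denominator: √[(nΣx²−(Σx)²)(nΣy²−(Σy)²)]
  nΣx²−(Σx)² = 9·1234 − 10000 = 1106;  nΣy²−(Σy)² = 9·17116 − 4900 = 149144
  √(1106·149144) = √164953264 = 12843.4133
r = -2311 / 12843.4133 = -0.1799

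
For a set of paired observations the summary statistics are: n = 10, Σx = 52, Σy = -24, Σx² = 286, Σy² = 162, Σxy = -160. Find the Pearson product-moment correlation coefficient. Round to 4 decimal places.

S_xy = nΣxy − ΣxΣy = 10·(-160) − 52·(-24) = -1600 − (-1248) = -352
S_xx = nΣx² − (Σx)² = 10·286 − 52² = 2860 − 2704 = 156
S_yy = nΣy² − (Σy)² = 10·162 − (-24)² = 1620 − 576 = 1044
r = S_xy / √(S_xx·S_yy) = -352 / √(156·1044) = -352 / √162864 = -352 / 403.5641 = -0.8722

-0.8722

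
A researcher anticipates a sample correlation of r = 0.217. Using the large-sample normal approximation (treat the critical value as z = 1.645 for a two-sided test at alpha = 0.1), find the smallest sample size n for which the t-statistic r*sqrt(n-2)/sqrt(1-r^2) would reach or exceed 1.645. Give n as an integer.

r√(n−2)/√(1−r²) ≥ 1.645  ⇔  n−2 ≥ (1.645)²·(1−r²)/r²
(1−r²)/r² = (1−0.047089)/0.047089 = 20.2364
n ≥ 2 + 2.706025·20.2364 = 2 + 54.7602 = 56.7602
⌈56.7602⌉ = 57

57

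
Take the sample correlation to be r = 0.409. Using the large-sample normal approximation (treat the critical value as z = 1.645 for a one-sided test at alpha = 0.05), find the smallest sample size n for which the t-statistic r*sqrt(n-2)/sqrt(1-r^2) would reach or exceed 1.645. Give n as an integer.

r√(n−2)/√(1−r²) ≥ 1.645  ⇔  n−2 ≥ (1.645)²·(1−r²)/r²
(1−r²)/r² = (1−0.167281)/0.167281 = 4.9780
n ≥ 2 + 2.706025·4.9780 = 2 + 13.4706 = 15.4706
⌈15.4706⌉ = 16

16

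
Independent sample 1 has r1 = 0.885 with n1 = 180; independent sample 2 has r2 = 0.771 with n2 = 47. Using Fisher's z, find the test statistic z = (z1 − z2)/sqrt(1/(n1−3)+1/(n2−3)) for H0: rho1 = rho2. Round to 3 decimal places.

Fisher z-transforms: z1 = atanh(0.885) = 1.398375, z2 = atanh(0.771) = 1.022789; difference d = 0.375586
Var(d) = 1/177 + 1/44 = 0.0056497 + 0.0227273 = 0.0283770
z = d/√Var(d) = 0.375586 / √0.0283770 = 0.375586 / 0.168455 = 2.230

2.230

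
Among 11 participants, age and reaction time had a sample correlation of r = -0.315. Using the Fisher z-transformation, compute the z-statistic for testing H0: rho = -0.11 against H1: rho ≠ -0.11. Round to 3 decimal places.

-0.610

Fisher z: atanh(-0.315) = -0.326087, atanh(-0.11) = -0.110447
z = (z_r − z_0)·√(n−3) = (-0.326087 − (-0.110447))·√8 = -0.215640 · 2.828427 = -0.610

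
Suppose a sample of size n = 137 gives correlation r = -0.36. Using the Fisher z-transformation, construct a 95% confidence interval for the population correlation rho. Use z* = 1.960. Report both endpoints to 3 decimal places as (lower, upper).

z_r = atanh(-0.36) = -0.376886;  SE = 1/√(n−3) = 1/√134 = 0.086387
z-limits: -0.376886 ± 1.960·0.086387 = -0.376886 ± 0.169319 = [-0.546205, -0.207567]
ρ-limits: (tanh -0.546205, tanh -0.207567) = (-0.498, -0.205)

(-0.498, -0.205)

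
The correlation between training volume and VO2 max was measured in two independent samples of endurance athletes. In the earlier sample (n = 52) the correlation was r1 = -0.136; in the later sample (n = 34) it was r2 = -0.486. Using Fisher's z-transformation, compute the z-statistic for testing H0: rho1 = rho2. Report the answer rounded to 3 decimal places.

z1 = atanh(-0.136) = -0.136848,  z2 = atanh(-0.486) = -0.530810
SE = √(1/(n1−3) + 1/(n2−3)) = √(1/49 + 1/31) = √(0.0204082 + 0.0322581) = √0.0526663 = 0.229491
z = (z1 − z2)/SE = (-0.136848 − (-0.530810)) / 0.229491 = 0.393962 / 0.229491 = 1.717

1.717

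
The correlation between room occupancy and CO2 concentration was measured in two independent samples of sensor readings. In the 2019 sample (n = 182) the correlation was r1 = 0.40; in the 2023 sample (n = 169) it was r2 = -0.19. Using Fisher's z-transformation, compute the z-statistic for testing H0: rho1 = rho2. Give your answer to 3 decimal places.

z1 = atanh(0.40) = 0.423649,  z2 = atanh(-0.19) = -0.192337
SE = √(1/(n1−3) + 1/(n2−3)) = √(1/179 + 1/166) = √(0.0055866 + 0.0060241) = √0.0116107 = 0.107753
z = (z1 − z2)/SE = (0.423649 − (-0.192337)) / 0.107753 = 0.615986 / 0.107753 = 5.717

5.717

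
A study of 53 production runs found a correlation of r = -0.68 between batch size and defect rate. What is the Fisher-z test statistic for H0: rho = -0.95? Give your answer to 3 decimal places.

Fisher z: atanh(-0.68) = -0.829114, atanh(-0.95) = -1.831781
z = (z_r − z_0)·√(n−3) = (-0.829114 − (-1.831781))·√50 = 1.002667 · 7.071068 = 7.090

7.090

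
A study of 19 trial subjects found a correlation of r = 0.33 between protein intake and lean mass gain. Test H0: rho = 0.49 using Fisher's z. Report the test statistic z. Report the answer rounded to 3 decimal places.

-0.773

Fisher z: atanh(0.33) = 0.342828, atanh(0.49) = 0.536060
z = (z_r − z_0)·√(n−3) = (0.342828 − 0.536060)·√16 = -0.193232 · 4.000000 = -0.773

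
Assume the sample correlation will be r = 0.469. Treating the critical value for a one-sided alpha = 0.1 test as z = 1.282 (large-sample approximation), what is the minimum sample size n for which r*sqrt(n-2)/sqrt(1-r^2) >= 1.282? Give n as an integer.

8

Need r·√(n−2)/√(1−r²) ≥ 1.282
√(n−2) ≥ 1.282·√(1−0.219961) / 0.469 = 1.282·0.883198 / 0.469 = 2.4142
n−2 ≥ 5.8284  ⇒  n ≥ 7.8284
Smallest integer n = 8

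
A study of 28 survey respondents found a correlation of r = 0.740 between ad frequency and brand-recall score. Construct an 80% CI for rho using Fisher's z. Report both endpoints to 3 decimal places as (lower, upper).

(0.601, 0.836)

z_r = atanh(0.740) = 0.950479;  SE = 1/√(n−3) = 1/√25 = 0.200000
z-limits: 0.950479 ± 1.282·0.200000 = 0.950479 ± 0.256400 = [0.694079, 1.206879]
ρ-limits: (tanh 0.694079, tanh 1.206879) = (0.601, 0.836)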